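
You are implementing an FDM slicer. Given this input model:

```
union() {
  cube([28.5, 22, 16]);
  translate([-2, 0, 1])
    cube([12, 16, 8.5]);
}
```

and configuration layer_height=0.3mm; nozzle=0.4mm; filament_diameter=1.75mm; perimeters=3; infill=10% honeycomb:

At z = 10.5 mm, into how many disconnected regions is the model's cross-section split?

At z = 10.5 mm: the cube (footprint 28.5×22) is included at this height; the cube at (-2, 0) is absent (z outside [1, 9.5]); Taking the union: only the 28.5×22 cube is present, so the union is just that shape — 1 connected region. The result has 1 disconnected region.

1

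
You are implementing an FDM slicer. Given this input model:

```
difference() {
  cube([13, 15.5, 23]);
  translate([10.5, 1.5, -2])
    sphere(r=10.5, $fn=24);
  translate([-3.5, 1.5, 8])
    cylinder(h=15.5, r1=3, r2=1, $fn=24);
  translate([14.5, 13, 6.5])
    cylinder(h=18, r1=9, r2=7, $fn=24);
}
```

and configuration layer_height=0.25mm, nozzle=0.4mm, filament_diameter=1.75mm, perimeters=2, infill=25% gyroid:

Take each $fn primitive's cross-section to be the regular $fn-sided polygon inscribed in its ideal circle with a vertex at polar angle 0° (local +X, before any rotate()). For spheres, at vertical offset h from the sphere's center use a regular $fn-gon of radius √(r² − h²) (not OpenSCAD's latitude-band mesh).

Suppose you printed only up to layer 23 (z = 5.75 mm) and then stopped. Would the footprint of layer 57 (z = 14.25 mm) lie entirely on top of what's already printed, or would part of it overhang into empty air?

Compare the two slices. At z = 5.75: the 13×15.5 cube contributes its full rectangle (area 201.50 mm²); the r=10.5 sphere at (10.5, 1.5) contributes a regular 24-gon of circumradius √(10.5²−7.75²) = 7.084 (area = (24/2)·7.084²·sin(360°/24) = 155.87 mm²); the cone at (-3.5, 1.5) is not intersected at this z (z outside [8, 23.5]); the cone at (14.5, 13) is not intersected at this z (z outside [6.5, 24.5]); Subtracting the remaining from the first: starting from the 13×15.5 cube (201.50 mm²), the r=10.5 sphere at (10.5, 1.5) partially overlaps it — only the 70.43 mm² overlap (of its 155.87 mm²) is removed, clipping the outline — area = 131.07 mm². At z = 14.25: the cube (footprint 13×15.5) is included at this height (area 201.50 mm²); the sphere at (10.5, 1.5) is absent (|z−center|=16.250 > r=10.5); the cone at (-3.5, 1.5) contributes a regular 24-gon of circumradius 2.194 (interpolated between r1=3 and r2=1 at t=0.403) (area = (24/2)·2.194²·sin(360°/24) = 14.94 mm²); the cone at (14.5, 13) contributes a regular 24-gon of circumradius 8.139 (interpolated between r1=9 and r2=7 at t=0.431) (area = (24/2)·8.139²·sin(360°/24) = 205.73 mm²); After the difference (first − rest): starting from the 13×15.5 cube (201.50 mm²), the cone at (-3.5, 1.5) misses the remaining region (no effect); the cone at (14.5, 13) partially overlaps it — only the 55.54 mm² overlap (of its 205.73 mm²) is removed, clipping the outline — area = 145.96 mm². Checking containment: at z = 14.25 the cross-section extends beyond the z = 5.75 cross-section by about 59.31 mm².

part overhangs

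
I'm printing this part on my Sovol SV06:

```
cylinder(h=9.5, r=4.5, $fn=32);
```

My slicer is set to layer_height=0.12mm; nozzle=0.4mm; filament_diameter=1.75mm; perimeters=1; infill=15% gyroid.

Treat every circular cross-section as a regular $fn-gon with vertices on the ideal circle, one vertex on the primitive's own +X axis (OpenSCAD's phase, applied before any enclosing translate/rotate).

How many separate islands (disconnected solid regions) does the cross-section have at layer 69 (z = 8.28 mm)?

At z = 8.28 mm: the cylinder: section is a regular 32-gon, circumradius r=4.5. Overall, the cross-section is a single solid region. Island count = 1.

1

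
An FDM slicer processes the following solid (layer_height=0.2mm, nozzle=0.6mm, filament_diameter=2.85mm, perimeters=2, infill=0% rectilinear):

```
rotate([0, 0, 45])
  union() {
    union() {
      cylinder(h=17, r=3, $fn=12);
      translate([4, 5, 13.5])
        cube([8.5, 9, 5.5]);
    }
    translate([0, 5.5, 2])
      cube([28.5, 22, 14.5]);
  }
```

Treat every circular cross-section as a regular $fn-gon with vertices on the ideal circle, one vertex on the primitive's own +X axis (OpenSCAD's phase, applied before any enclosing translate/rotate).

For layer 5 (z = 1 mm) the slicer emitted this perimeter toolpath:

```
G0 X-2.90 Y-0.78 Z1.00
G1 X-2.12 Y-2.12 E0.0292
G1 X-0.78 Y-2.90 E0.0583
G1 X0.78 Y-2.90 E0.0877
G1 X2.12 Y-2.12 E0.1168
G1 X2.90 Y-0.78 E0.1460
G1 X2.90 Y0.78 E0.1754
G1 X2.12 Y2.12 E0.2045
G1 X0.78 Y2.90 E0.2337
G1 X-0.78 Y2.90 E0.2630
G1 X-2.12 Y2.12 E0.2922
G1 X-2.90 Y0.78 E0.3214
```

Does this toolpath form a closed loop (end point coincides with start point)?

no

Start point (G0): (-2.90, -0.78). End point (last G1): the path does not return to the start — open.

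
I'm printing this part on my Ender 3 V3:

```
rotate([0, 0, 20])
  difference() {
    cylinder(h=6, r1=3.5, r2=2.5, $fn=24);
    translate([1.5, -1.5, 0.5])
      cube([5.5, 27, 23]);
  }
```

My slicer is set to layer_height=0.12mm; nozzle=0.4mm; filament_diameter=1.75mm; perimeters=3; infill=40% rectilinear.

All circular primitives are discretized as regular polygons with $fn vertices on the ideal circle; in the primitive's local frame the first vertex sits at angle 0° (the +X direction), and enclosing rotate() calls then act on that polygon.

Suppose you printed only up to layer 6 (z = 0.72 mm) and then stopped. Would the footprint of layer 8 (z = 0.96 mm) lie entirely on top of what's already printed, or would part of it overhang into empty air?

Compare the two slices. At z = 0.72: the cone: at t=0.120 of its height the radius interpolates to r₁+(r₂−r₁)t = 3.380, giving a regular 24-gon of that circumradius (area = (24/2)·3.380²·sin(360°/24) = 35.48 mm²); the cube at (1.5, -1.5) is present — its section is the full 5.5×27 rectangle (area 148.50 mm²); Taking the first minus the rest: starting from the cone (35.48 mm²), the 5.5×27 cube at (1.5, -1.5) partially overlaps it — only the 6.62 mm² overlap (of its 148.50 mm²) is removed, clipping the outline — area = 28.86 mm²; (whole slice rotated 20° about Z — lengths, areas and connectivity unchanged). At z = 0.96: the cone contributes a regular 24-gon of circumradius 3.340 (interpolated between r1=3.5 and r2=2.5 at t=0.160) (area = (24/2)·3.340²·sin(360°/24) = 34.65 mm²); the 5.5×27 cube at (1.5, -1.5) contributes its full rectangle (area 148.50 mm²); Taking the first minus the rest: starting from the cone (34.65 mm²), the 5.5×27 cube at (1.5, -1.5) partially overlaps it — only the 6.41 mm² overlap (of its 148.50 mm²) is removed, clipping the outline — area = 28.24 mm²; (rotated 20° about Z; rotation is an isometry so areas/perimeters/island counts are preserved). Checking containment: the cross-section at z = 0.96 is a subset of the cross-section at z = 0.72.

entirely on top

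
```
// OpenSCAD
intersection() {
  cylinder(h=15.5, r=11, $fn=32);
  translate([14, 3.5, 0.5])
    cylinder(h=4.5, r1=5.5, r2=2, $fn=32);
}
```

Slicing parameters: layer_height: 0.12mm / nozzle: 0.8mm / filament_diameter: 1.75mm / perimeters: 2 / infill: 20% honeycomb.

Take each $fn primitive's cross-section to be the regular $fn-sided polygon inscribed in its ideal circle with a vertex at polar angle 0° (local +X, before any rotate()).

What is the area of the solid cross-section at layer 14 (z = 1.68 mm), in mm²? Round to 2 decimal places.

3.83 mm²

At z = 1.68 mm: the r=11 cylinder gives a regular 32-gon of circumradius 11 (constant along its height) (area = (32/2)·11.000²·sin(360°/32) = 377.69 mm²); the cone at (14, 3.5) contributes a regular 32-gon of circumradius 4.582 (interpolated between r1=5.5 and r2=2 at t=0.262) (area = (32/2)·4.582²·sin(360°/32) = 65.54 mm²); Taking the intersection: the cone at (14, 3.5) partially overlaps the r=11 cylinder; clipping to the common part keeps 3.83 mm² — area = 3.83 mm². Overall, the cross-section is a single solid region. Net area = 3.83 mm².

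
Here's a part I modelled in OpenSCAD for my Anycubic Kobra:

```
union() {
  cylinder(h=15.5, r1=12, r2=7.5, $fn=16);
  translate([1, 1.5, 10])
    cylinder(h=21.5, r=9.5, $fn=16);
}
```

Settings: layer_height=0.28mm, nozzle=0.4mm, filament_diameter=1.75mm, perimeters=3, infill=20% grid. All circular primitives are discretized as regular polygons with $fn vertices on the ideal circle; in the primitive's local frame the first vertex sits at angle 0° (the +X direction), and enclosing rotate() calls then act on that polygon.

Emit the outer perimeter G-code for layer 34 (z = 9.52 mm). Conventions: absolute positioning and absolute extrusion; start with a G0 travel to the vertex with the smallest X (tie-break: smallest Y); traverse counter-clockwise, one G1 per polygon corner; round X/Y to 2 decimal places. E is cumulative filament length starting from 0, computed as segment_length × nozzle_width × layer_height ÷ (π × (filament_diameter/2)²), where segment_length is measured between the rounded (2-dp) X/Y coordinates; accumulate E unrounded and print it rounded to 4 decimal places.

At z = 9.52 mm: the cone (r1=12→r2=7.5) has section circumradius 9.236 here — a regular 16-gon; the cylinder at (1, 1.5) is not intersected at this z (z outside [10, 31.5]); Combining (union): only the cone is present, so the union is just that shape — 1 connected region. The outline is a single polygon with 16 vertices. Extrusion per mm of travel: 0.4 × 0.28 / (π × 0.875²) = 0.046564. Accumulating E over each segment gives final E = 2.6844.

G0 X-9.24 Y0.00 Z9.52
G1 X-8.53 Y-3.53 E0.1677
G1 X-6.53 Y-6.53 E0.3356
G1 X-3.53 Y-8.53 E0.5034
G1 X0.00 Y-9.24 E0.6711
G1 X3.53 Y-8.53 E0.8388
G1 X6.53 Y-6.53 E1.0067
G1 X8.53 Y-3.53 E1.1745
G1 X9.24 Y0.00 E1.3422
G1 X8.53 Y3.53 E1.5099
G1 X6.53 Y6.53 E1.6778
G1 X3.53 Y8.53 E1.8457
G1 X0.00 Y9.24 E2.0133
G1 X-3.53 Y8.53 E2.1810
G1 X-6.53 Y6.53 E2.3489
G1 X-8.53 Y3.53 E2.5168
G1 X-9.24 Y0.00 E2.6844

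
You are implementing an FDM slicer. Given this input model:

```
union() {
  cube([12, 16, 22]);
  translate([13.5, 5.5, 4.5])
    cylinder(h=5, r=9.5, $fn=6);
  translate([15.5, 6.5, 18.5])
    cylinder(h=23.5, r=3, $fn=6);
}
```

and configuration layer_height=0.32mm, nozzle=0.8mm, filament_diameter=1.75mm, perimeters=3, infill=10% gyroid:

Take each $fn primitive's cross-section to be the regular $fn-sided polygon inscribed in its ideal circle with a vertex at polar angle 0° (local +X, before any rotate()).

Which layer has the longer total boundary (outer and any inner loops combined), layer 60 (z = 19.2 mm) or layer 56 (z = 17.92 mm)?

layer 60 (z = 19.2 mm)

Layer 60 (z = 19.2): the cube is present — its section is the full 12×16 rectangle (perimeter 56.00 mm); the cylinder at (13.5, 5.5) is not intersected at this z (z outside [4.5, 9.5]); the cylinder at (15.5, 6.5): section is a regular 6-gon, circumradius r=3 (perimeter = 2·6·3.000·sin(180°/6) = 18.00 mm); Taking the union: the 2 present regions are separate (no shared area or edge), so areas and boundary lengths simply add and each stays a separate island — boundary = 74.00 mm. So its perimeter = 74.00 mm. Layer 56 (z = 17.92): the 12×16 cube contributes its full rectangle (perimeter 56.00 mm); the cylinder at (13.5, 5.5) is absent (z outside [4.5, 9.5]); the cylinder at (15.5, 6.5) is not intersected at this z (z outside [18.5, 42]); Merging all regions: only the 12×16 cube is present, so the union is just that shape — boundary = 56.00 mm. So its perimeter = 56.00 mm. Layer 60 is larger (74.00 vs 56.00 mm).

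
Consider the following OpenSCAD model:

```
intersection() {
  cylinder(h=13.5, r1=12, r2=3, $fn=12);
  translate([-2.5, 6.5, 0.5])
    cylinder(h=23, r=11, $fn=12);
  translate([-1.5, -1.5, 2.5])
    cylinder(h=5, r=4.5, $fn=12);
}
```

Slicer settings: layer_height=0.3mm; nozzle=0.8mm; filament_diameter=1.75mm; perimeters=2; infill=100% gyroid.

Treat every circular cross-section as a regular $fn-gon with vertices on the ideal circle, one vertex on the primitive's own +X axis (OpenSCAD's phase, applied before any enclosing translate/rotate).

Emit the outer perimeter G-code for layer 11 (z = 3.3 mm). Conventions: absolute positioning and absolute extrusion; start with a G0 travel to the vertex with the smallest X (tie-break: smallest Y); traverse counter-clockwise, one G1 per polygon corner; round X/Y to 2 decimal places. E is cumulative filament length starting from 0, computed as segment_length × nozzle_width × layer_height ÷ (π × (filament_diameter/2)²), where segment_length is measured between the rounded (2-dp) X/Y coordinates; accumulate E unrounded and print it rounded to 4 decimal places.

G0 X-6.00 Y-1.50 Z3.30
G1 X-5.40 Y-3.72 E0.2295
G1 X-2.50 Y-4.50 E0.5291
G1 X2.56 Y-3.14 E1.0519
G1 X3.00 Y-1.50 E1.2213
G1 X2.40 Y0.75 E1.4537
G1 X0.75 Y2.40 E1.6865
G1 X-1.50 Y3.00 E1.9189
G1 X-3.75 Y2.40 E2.1512
G1 X-5.40 Y0.75 E2.3841
G1 X-6.00 Y-1.50 E2.6164

At z = 3.3 mm: the cone: at t=0.244 of its height the radius interpolates to r₁+(r₂−r₁)t = 9.800, giving a regular 12-gon of that circumradius; the cylinder at (-2.5, 6.5): section is a regular 12-gon, circumradius r=11; the r=4.5 cylinder at (-1.5, -1.5) gives a regular 12-gon of circumradius 4.5 (constant along its height); After intersecting: the r=11 cylinder at (-2.5, 6.5) partially overlaps the cone; clipping to the common part keeps 184.68 mm²; the r=4.5 cylinder at (-1.5, -1.5) partially overlaps the running intersection; clipping to the common part keeps 50.73 mm² — 1 connected region. The outline is a single polygon with 10 vertices. Extrusion per mm of travel: 0.8 × 0.3 / (π × 0.875²) = 0.099780. Accumulating E over each segment gives final E = 2.6164.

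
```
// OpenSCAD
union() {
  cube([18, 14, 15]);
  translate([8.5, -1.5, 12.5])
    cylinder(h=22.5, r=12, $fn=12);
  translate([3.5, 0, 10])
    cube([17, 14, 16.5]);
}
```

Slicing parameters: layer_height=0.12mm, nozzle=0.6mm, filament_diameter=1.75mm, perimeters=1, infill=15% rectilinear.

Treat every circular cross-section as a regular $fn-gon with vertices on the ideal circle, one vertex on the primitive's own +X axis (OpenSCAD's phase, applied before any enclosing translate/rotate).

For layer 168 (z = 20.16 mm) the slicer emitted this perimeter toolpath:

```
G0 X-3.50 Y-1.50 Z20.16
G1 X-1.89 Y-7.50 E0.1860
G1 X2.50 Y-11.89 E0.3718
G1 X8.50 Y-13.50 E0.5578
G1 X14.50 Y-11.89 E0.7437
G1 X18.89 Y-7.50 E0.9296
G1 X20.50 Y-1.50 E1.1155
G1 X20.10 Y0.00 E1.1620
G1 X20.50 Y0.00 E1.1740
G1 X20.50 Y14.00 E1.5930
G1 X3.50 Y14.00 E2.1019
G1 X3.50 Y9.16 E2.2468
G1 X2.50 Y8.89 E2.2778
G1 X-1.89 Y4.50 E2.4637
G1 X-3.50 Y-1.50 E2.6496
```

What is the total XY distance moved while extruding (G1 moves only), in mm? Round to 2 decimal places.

Sum the Euclidean lengths of each G1 segment: total = 88.51 mm.

88.51 mm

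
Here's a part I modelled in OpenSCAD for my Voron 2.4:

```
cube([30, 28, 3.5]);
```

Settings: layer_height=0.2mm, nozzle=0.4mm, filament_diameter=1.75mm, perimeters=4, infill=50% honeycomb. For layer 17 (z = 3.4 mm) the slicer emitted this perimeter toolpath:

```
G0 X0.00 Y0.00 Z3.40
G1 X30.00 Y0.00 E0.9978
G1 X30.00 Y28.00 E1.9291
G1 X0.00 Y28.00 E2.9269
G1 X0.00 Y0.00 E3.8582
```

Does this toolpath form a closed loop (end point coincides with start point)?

Start point (G0): (0.00, 0.00). End point (last G1): the path returns to the start — closed.

yes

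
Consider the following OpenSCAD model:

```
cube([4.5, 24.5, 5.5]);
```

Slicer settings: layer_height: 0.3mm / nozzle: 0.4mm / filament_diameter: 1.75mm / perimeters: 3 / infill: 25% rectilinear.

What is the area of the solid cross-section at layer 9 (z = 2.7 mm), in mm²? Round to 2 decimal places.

110.25 mm²

At z = 2.7 mm: the cube (footprint 4.5×24.5) is included at this height (area 110.25 mm²). Overall, the cross-section is a single solid region. Net area = 110.25 mm².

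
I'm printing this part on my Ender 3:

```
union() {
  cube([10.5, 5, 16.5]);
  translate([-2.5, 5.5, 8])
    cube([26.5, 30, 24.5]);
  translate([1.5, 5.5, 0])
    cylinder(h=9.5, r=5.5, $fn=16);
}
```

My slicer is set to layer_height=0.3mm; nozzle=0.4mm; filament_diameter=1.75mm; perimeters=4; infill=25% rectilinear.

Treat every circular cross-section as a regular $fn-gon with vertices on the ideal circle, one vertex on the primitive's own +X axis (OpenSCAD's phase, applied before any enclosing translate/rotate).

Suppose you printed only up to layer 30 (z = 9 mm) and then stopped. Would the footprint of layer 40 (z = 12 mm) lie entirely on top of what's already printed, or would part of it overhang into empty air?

Compare the two slices. At z = 9: the cube (footprint 10.5×5) is included at this height (area 52.50 mm²); the cube at (-2.5, 5.5) (footprint 26.5×30) is included at this height (area 795.00 mm²); the cylinder at (1.5, 5.5): section is a regular 16-gon, circumradius r=5.5 (area = (16/2)·5.500²·sin(360°/16) = 92.61 mm²); Merging all regions: the regions partially overlap — summed areas 940.11 mm² minus the doubly-counted overlap 70.42 mm² gives 869.69 mm² — area = 869.69 mm². At z = 12: the cube is present — its section is the full 10.5×5 rectangle (area 52.50 mm²); the cube at (-2.5, 5.5) (footprint 26.5×30) is included at this height (area 795.00 mm²); the cylinder at (1.5, 5.5) does not reach this height (z outside [0, 9.5]); Merging all regions: the 2 present regions are separate (no shared area or edge), so areas and boundary lengths simply add and each stays a separate island — area = 847.50 mm². Checking containment: the cross-section at z = 12 is a subset of the cross-section at z = 9.

entirely on top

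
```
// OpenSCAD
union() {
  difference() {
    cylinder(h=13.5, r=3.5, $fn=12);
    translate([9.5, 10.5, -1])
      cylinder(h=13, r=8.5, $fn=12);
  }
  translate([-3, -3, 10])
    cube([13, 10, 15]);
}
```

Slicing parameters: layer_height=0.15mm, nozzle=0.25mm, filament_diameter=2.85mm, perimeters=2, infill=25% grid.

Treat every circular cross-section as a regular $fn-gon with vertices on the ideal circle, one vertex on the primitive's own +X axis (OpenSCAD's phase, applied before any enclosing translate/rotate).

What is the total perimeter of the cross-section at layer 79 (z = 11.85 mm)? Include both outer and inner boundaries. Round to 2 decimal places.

At z = 11.85 mm: the r=3.5 cylinder contributes a regular 12-gon of circumradius 3.5 (perimeter = 2·12·3.500·sin(180°/12) = 21.74 mm); the r=8.5 cylinder at (9.5, 10.5) gives a regular 12-gon of circumradius 8.5 (constant along its height) (perimeter = 2·12·8.500·sin(180°/12) = 52.80 mm); Taking the first minus the rest: starting from the r=3.5 cylinder, the r=8.5 cylinder at (9.5, 10.5) misses the remaining region (no effect) — boundary = 21.74 mm; the cube at (-3, -3) (footprint 13×10) is included at this height (perimeter 46.00 mm); Combining (union): the regions partially overlap (shared area 34.89 mm²), so the edge portions inside another operand are dropped and the merged outline is re-measured after clipping — boundary = 46.30 mm. Overall, the cross-section is a single solid region. Total boundary length (outer) = 46.30 mm.

46.30 mm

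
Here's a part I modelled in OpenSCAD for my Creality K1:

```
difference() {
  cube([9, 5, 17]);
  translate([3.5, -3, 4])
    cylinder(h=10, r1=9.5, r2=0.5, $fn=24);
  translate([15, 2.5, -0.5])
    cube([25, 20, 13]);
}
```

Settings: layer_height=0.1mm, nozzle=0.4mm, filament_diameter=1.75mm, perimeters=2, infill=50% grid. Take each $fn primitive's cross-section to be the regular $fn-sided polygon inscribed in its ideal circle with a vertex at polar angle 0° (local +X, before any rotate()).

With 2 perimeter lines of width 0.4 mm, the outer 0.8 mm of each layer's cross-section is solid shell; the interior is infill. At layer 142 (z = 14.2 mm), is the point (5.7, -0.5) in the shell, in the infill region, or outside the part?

At z = 14.2 mm: the cube is present — its section is the full 9×5 rectangle; the cone at (3.5, -3) does not reach this height (z outside [4, 14]); the cube at (15, 2.5) does not reach this height (z outside [-0.5, 12.5]); Subtracting the remaining from the first: none of the subtracted shapes is present at this height, so the 9×5 cube is unchanged — 1 connected region. Overall, the cross-section is a single solid region. The nearest boundary edge runs (0.00, 0.00)→(9.00, 0.00); distance from the point to it = 0.50 mm. The point is not inside any of the regions above, so it lies outside the cross-section (0.50 mm from the nearest boundary).

outside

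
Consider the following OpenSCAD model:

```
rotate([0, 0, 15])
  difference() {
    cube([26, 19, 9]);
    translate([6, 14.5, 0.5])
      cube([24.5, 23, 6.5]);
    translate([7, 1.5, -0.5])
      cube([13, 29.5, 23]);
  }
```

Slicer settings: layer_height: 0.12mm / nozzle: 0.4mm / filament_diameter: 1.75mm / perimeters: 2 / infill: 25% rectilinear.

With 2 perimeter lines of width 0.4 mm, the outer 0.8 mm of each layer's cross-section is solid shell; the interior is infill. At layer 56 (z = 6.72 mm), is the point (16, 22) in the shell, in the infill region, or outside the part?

At z = 6.72 mm: the 26×19 cube contributes its full rectangle; the cube at (6, 14.5) is present — its section is the full 24.5×23 rectangle; the cube at (7, 1.5) is present — its section is the full 13×29.5 rectangle; Subtracting the remaining from the first: starting from the 26×19 cube, the 24.5×23 cube at (6, 14.5) partially overlaps it — only the 90.00 mm² overlap (of its 563.50 mm²) is removed, clipping the outline; the 13×29.5 cube at (7, 1.5) partially overlaps it — only the 169.00 mm² overlap (of its 383.50 mm²) is removed, clipping the outline — 1 connected region; (rotated 15° about Z; rotation is an isometry so areas/perimeters/island counts are preserved). Overall, the cross-section is a single solid region. Undo the 15° rotation: the query point maps to (21.149, 17.109) in the un-rotated model frame. The nearest boundary edge runs (20.00, 14.50)→(26.00, 14.50); distance from the point to it = 2.61 mm. The point is not inside any of the regions above, so it lies outside the cross-section (2.61 mm from the nearest boundary).

outside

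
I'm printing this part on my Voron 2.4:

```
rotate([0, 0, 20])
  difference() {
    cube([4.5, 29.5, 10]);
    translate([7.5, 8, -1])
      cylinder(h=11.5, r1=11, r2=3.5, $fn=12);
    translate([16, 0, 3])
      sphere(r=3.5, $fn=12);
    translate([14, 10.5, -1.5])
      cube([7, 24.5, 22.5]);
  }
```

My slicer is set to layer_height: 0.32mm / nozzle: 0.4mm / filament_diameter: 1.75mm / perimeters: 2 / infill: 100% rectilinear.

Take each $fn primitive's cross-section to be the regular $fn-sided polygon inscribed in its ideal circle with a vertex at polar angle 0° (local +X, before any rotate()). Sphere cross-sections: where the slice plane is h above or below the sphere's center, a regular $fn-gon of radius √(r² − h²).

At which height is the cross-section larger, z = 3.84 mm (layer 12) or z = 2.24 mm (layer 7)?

layer 12 (z = 3.84 mm)

Layer 12 (z = 3.84): the cube is present — its section is the full 4.5×29.5 rectangle (area 132.75 mm²); the cone at (7.5, 8) contributes a regular 12-gon of circumradius 7.843 (interpolated between r1=11 and r2=3.5 at t=0.421) (area = (12/2)·7.843²·sin(360°/12) = 184.56 mm²); the sphere at (16, 0): section is a regular 12-gon, circumradius = √(r²−h²) = √(3.5²−0.84²) = 3.398 (area = (12/2)·3.398²·sin(360°/12) = 34.63 mm²); the 7×24.5 cube at (14, 10.5) contributes its full rectangle (area 171.50 mm²); Taking the first minus the rest: starting from the 4.5×29.5 cube (132.75 mm²), the cone at (7.5, 8) partially overlaps it — only the 47.19 mm² overlap (of its 184.56 mm²) is removed, clipping the outline; the r=3.5 sphere at (16, 0) misses the remaining region (no effect); the 7×24.5 cube at (14, 10.5) misses the remaining region (no effect) — area = 85.56 mm²; (rotated 20° about Z; rotation is an isometry so areas/perimeters/island counts are preserved). So its area = 85.56 mm². Layer 7 (z = 2.24): the cube (footprint 4.5×29.5) is included at this height (area 132.75 mm²); the cone at (7.5, 8): at t=0.282 of its height the radius interpolates to r₁+(r₂−r₁)t = 8.887, giving a regular 12-gon of that circumradius (area = (12/2)·8.887²·sin(360°/12) = 236.93 mm²); the sphere at (16, 0): section is a regular 12-gon, circumradius = √(r²−h²) = √(3.5²−0.76²) = 3.416 (area = (12/2)·3.416²·sin(360°/12) = 35.02 mm²); the cube at (14, 10.5) is present — its section is the full 7×24.5 rectangle (area 171.50 mm²); Taking the first minus the rest: starting from the 4.5×29.5 cube (132.75 mm²), the cone at (7.5, 8) partially overlaps it — only the 60.47 mm² overlap (of its 236.93 mm²) is removed, clipping the outline; the r=3.5 sphere at (16, 0) misses the remaining region (no effect); the 7×24.5 cube at (14, 10.5) misses the remaining region (no effect) — area = 72.28 mm²; (rotated 20° about Z; rotation is an isometry so areas/perimeters/island counts are preserved). So its area = 72.28 mm². Layer 12 is larger (85.56 vs 72.28 mm²).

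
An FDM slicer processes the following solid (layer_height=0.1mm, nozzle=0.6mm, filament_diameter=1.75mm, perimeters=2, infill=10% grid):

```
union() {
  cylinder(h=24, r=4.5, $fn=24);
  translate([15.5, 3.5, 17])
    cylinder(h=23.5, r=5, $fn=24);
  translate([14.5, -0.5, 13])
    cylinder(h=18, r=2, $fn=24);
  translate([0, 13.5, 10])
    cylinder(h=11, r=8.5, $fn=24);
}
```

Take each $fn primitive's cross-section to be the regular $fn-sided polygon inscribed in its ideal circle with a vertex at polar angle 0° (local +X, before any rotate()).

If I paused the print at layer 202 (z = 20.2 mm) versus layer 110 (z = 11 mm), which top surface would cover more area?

layer 202 (z = 20.2 mm)

Layer 202 (z = 20.2): the r=4.5 cylinder gives a regular 24-gon of circumradius 4.5 (constant along its height) (area = (24/2)·4.500²·sin(360°/24) = 62.89 mm²); the r=5 cylinder at (15.5, 3.5) contributes a regular 24-gon of circumradius 5 (area = (24/2)·5.000²·sin(360°/24) = 77.65 mm²); the cylinder at (14.5, -0.5): section is a regular 24-gon, circumradius r=2 (area = (24/2)·2.000²·sin(360°/24) = 12.42 mm²); the r=8.5 cylinder at (0, 13.5) contributes a regular 24-gon of circumradius 8.5 (area = (24/2)·8.500²·sin(360°/24) = 224.40 mm²); Merging all regions: the regions partially overlap — summed areas 377.36 mm² minus the doubly-counted overlap 9.03 mm² gives 368.33 mm² — area = 368.33 mm². So its area = 368.33 mm². Layer 110 (z = 11): the r=4.5 cylinder contributes a regular 24-gon of circumradius 4.5 (area = (24/2)·4.500²·sin(360°/24) = 62.89 mm²); the cylinder at (15.5, 3.5) is absent (z outside [17, 40.5]); the cylinder at (14.5, -0.5) is not intersected at this z (z outside [13, 31]); the cylinder at (0, 13.5): section is a regular 24-gon, circumradius r=8.5 (area = (24/2)·8.500²·sin(360°/24) = 224.40 mm²); Merging all regions: the 2 present regions are separate (no shared area or edge), so areas and boundary lengths simply add and each stays a separate island — area = 287.29 mm². So its area = 287.29 mm². Layer 202 is larger (368.33 vs 287.29 mm²).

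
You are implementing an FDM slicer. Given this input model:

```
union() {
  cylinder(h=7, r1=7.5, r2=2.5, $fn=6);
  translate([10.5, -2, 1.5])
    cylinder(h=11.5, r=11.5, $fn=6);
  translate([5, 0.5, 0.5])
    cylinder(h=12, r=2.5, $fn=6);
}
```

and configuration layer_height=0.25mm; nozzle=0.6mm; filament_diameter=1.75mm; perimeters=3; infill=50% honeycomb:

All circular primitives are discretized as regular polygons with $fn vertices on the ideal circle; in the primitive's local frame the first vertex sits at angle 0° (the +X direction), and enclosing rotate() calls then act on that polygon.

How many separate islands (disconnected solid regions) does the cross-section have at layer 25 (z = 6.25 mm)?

At z = 6.25 mm: the cone contributes a regular 6-gon of circumradius 3.036 (interpolated between r1=7.5 and r2=2.5 at t=0.893); the r=11.5 cylinder at (10.5, -2) gives a regular 6-gon of circumradius 11.5 (constant along its height); the r=2.5 cylinder at (5, 0.5) gives a regular 6-gon of circumradius 2.5 (constant along its height); Combining (union): the regions partially overlap (shared area 27.18 mm²), so overlapping operands fuse into one piece — 1 connected region. Overall, the cross-section is a single solid region. Island count = 1.

1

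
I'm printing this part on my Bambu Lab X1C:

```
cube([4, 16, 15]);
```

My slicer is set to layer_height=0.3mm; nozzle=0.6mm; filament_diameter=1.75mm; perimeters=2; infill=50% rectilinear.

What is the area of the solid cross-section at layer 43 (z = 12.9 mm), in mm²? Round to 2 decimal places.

At z = 12.9 mm: the 4×16 cube contributes its full rectangle (area 64.00 mm²). Overall, the cross-section is a single solid region. Net area = 64.00 mm².

64.00 mm²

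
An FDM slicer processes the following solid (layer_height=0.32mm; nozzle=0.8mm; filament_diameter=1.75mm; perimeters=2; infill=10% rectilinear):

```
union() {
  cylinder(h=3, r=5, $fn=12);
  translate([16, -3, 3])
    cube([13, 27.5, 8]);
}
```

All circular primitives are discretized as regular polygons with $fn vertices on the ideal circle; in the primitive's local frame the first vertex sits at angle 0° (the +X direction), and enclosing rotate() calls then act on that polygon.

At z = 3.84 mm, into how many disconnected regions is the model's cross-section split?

At z = 3.84 mm: the cylinder is absent (z outside [0, 3]); the 13×27.5 cube at (16, -3) contributes its full rectangle; Combining (union): only the 13×27.5 cube at (16, -3) is present, so the union is just that shape — 1 connected region. The result has 1 disconnected region.

1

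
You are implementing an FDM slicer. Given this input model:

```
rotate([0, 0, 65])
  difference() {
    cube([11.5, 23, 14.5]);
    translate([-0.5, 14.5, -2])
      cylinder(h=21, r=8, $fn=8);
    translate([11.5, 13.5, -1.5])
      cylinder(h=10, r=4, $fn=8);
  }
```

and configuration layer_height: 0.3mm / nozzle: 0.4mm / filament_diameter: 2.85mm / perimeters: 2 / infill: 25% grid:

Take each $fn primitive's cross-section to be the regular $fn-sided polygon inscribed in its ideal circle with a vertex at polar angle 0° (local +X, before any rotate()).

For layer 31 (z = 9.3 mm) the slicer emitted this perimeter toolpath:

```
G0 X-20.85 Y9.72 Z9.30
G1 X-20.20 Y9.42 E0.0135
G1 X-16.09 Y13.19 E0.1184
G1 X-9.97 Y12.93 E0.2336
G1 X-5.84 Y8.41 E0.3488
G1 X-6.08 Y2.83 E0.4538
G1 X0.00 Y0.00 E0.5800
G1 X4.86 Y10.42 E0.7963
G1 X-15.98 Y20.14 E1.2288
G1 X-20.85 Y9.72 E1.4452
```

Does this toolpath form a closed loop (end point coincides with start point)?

yes

Start point (G0): (-20.85, 9.72). End point (last G1): the path returns to the start — closed.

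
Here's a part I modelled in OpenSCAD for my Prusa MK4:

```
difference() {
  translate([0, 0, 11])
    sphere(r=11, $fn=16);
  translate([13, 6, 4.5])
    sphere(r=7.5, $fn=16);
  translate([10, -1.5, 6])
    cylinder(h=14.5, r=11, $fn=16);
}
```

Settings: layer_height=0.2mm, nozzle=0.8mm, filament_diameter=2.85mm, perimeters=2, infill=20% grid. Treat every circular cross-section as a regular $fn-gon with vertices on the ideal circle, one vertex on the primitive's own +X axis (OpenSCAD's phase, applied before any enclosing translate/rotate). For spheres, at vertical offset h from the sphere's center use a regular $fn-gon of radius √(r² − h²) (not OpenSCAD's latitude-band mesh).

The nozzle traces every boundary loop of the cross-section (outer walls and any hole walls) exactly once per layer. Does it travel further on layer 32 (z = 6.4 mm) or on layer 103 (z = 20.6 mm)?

layer 32 (z = 6.4 mm)

Layer 32 (z = 6.4): the r=11 sphere contributes a regular 16-gon of circumradius √(11²−4.6²) = 9.992 (perimeter = 2·16·9.992·sin(180°/16) = 62.38 mm); the r=7.5 sphere at (13, 6) contributes a regular 16-gon of circumradius √(7.5²−1.9²) = 7.255 (perimeter = 2·16·7.255·sin(180°/16) = 45.29 mm); the cylinder at (10, -1.5): section is a regular 16-gon, circumradius r=11 (perimeter = 2·16·11.000·sin(180°/16) = 68.67 mm); After the difference (first − rest): starting from the r=11 sphere, the r=7.5 sphere at (13, 6) partially overlaps it — only the 16.70 mm² overlap (of its 161.16 mm²) is removed, clipping the outline; the r=11 cylinder at (10, -1.5) partially overlaps it — only the 119.33 mm² overlap (of its 370.44 mm²) is removed, clipping the outline — boundary = 60.53 mm. So its perimeter = 60.53 mm. Layer 103 (z = 20.6): the sphere: section is a regular 16-gon, circumradius = √(r²−h²) = √(11²−9.6²) = 5.370 (perimeter = 2·16·5.370·sin(180°/16) = 33.53 mm); the sphere at (13, 6) is absent (|z−center|=16.100 > r=7.5); the cylinder at (10, -1.5) does not reach this height (z outside [6, 20.5]); After the difference (first − rest): none of the subtracted shapes is present at this height, so the r=11 sphere is unchanged — boundary = 33.53 mm. So its perimeter = 33.53 mm. Layer 32 is larger (60.53 vs 33.53 mm).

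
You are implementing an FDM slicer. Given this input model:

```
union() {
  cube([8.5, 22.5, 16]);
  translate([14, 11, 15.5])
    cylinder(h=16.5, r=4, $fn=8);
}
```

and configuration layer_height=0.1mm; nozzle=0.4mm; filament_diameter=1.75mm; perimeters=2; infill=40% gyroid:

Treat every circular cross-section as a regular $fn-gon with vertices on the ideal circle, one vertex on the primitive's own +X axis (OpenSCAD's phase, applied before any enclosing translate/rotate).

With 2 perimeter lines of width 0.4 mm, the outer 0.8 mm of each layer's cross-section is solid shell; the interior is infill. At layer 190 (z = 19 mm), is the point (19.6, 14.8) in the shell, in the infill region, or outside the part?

outside

At z = 19 mm: the cube does not reach this height (z outside [0, 16]); the r=4 cylinder at (14, 11) contributes a regular 8-gon of circumradius 4; Merging all regions: only the r=4 cylinder at (14, 11) is present, so the union is just that shape — 1 connected region. Overall, the cross-section is a single solid region. The nearest boundary edge runs (18.00, 11.00)→(16.83, 13.83); distance from the point to it = 2.93 mm. The point is not inside any of the regions above, so it lies outside the cross-section (2.93 mm from the nearest boundary).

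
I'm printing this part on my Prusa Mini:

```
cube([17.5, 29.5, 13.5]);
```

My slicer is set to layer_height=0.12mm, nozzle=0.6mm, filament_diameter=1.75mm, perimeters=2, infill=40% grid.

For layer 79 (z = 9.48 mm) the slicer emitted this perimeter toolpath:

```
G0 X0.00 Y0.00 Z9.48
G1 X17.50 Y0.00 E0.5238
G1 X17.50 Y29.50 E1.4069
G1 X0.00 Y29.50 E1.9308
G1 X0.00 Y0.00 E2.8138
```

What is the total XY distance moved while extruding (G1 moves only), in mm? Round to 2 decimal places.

Sum the Euclidean lengths of each G1 segment: total = 94.00 mm.

94.00 mm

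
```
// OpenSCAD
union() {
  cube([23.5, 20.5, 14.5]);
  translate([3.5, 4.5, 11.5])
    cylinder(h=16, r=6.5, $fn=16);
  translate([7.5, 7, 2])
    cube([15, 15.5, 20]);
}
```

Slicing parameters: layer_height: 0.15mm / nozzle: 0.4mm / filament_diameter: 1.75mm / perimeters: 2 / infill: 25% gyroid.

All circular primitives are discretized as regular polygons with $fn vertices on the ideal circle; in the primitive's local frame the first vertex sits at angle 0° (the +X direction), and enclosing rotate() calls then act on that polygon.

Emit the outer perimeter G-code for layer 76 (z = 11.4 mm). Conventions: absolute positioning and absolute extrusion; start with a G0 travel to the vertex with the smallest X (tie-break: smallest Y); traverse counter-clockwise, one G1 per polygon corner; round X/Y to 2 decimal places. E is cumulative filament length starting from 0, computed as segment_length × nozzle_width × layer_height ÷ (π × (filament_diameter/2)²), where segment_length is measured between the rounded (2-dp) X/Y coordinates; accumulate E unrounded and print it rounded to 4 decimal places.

G0 X0.00 Y0.00 Z11.40
G1 X23.50 Y0.00 E0.5862
G1 X23.50 Y20.50 E1.0976
G1 X22.50 Y20.50 E1.1225
G1 X22.50 Y22.50 E1.1724
G1 X7.50 Y22.50 E1.5466
G1 X7.50 Y20.50 E1.5965
G1 X0.00 Y20.50 E1.7836
G1 X0.00 Y0.00 E2.2949

At z = 11.4 mm: the cube (footprint 23.5×20.5) is included at this height; the cylinder at (3.5, 4.5) does not reach this height (z outside [11.5, 27.5]); the cube at (7.5, 7) is present — its section is the full 15×15.5 rectangle; Combining (union): the regions partially overlap (shared area 202.50 mm²), so overlapping operands fuse into one piece — 1 connected region. The outline is a single polygon with 8 vertices. Extrusion per mm of travel: 0.4 × 0.15 / (π × 0.875²) = 0.024945. Accumulating E over each segment gives final E = 2.2949.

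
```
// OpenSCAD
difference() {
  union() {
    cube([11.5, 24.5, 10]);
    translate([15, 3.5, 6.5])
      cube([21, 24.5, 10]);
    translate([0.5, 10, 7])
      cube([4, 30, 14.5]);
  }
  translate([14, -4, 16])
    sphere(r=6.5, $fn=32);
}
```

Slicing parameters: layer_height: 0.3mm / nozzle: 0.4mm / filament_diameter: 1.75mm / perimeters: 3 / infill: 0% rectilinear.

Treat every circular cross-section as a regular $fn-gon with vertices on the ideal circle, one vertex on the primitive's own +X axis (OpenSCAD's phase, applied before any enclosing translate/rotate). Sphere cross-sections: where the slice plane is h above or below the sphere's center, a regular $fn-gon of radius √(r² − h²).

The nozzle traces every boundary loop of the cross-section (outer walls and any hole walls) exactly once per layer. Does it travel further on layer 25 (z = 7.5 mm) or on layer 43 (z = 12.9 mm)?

layer 25 (z = 7.5 mm)

Layer 25 (z = 7.5): the cube (footprint 11.5×24.5) is included at this height (perimeter 72.00 mm); the cube at (15, 3.5) is present — its section is the full 21×24.5 rectangle (perimeter 91.00 mm); the 4×30 cube at (0.5, 10) contributes its full rectangle (perimeter 68.00 mm); Taking the union: the regions partially overlap (shared area 58.00 mm²), so the edge portions inside another operand are dropped and the merged outline is re-measured after clipping — boundary = 194.00 mm; the sphere at (14, -4) is absent (|z−center|=8.500 > r=6.5); Taking the first minus the rest: none of the subtracted shapes is present at this height, so that combined region is unchanged — boundary = 194.00 mm. So its perimeter = 194.00 mm. Layer 43 (z = 12.9): the cube is absent (z outside [0, 10]); the 21×24.5 cube at (15, 3.5) contributes its full rectangle (perimeter 91.00 mm); the cube at (0.5, 10) (footprint 4×30) is included at this height (perimeter 68.00 mm); Taking the union: the 2 present regions are separate (no shared area or edge), so areas and boundary lengths simply add and each stays a separate island — boundary = 159.00 mm; the r=6.5 sphere at (14, -4) slices to a regular 32-gon of circumradius 5.713 (√(r²−h²) with h=3.1 from center) (perimeter = 2·32·5.713·sin(180°/32) = 35.84 mm); After the difference (first − rest): starting from the result so far, the r=6.5 sphere at (14, -4) misses the remaining region (no effect) — boundary = 159.00 mm. So its perimeter = 159.00 mm. Layer 25 is larger (194.00 vs 159.00 mm).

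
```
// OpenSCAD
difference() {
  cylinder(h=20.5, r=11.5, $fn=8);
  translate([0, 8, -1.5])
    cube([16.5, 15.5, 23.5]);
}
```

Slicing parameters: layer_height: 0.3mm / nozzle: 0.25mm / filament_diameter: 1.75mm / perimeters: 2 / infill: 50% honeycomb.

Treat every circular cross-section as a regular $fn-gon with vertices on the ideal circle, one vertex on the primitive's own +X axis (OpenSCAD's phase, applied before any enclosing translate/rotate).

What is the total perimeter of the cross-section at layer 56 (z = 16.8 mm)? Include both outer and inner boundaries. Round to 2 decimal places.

73.16 mm

At z = 16.8 mm: the r=11.5 cylinder contributes a regular 8-gon of circumradius 11.5 (perimeter = 2·8·11.500·sin(180°/8) = 70.41 mm); the cube at (0, 8) (footprint 16.5×15.5) is included at this height (perimeter 64.00 mm); After the difference (first − rest): starting from the r=11.5 cylinder, the 16.5×15.5 cube at (0, 8) partially overlaps it — only the 14.77 mm² overlap (of its 255.75 mm²) is removed, clipping the outline — boundary = 73.16 mm. Overall, the cross-section is a single solid region. Total boundary length (outer) = 73.16 mm.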